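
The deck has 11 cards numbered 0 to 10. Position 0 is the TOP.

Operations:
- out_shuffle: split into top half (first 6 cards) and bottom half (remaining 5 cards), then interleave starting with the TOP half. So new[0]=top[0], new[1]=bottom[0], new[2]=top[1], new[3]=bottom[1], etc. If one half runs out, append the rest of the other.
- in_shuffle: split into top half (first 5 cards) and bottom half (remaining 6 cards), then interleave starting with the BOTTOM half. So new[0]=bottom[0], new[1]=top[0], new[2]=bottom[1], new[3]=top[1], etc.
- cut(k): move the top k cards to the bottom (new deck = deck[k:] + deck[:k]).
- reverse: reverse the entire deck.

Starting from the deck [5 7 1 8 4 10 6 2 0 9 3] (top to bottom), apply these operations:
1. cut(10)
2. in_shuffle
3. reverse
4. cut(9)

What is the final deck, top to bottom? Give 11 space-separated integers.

After op 1 (cut(10)): [3 5 7 1 8 4 10 6 2 0 9]
After op 2 (in_shuffle): [4 3 10 5 6 7 2 1 0 8 9]
After op 3 (reverse): [9 8 0 1 2 7 6 5 10 3 4]
After op 4 (cut(9)): [3 4 9 8 0 1 2 7 6 5 10]

Answer: 3 4 9 8 0 1 2 7 6 5 10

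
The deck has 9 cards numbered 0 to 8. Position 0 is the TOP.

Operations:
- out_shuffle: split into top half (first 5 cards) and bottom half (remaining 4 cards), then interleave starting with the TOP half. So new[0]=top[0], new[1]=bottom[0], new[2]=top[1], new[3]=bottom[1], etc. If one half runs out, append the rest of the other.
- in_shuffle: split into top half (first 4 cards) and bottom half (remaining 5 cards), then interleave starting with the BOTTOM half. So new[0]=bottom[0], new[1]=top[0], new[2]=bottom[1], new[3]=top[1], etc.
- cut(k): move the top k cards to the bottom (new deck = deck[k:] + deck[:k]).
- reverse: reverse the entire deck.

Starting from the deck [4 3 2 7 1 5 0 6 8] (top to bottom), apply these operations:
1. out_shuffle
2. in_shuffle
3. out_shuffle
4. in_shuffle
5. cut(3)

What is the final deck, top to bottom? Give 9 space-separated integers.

After op 1 (out_shuffle): [4 5 3 0 2 6 7 8 1]
After op 2 (in_shuffle): [2 4 6 5 7 3 8 0 1]
After op 3 (out_shuffle): [2 3 4 8 6 0 5 1 7]
After op 4 (in_shuffle): [6 2 0 3 5 4 1 8 7]
After op 5 (cut(3)): [3 5 4 1 8 7 6 2 0]

Answer: 3 5 4 1 8 7 6 2 0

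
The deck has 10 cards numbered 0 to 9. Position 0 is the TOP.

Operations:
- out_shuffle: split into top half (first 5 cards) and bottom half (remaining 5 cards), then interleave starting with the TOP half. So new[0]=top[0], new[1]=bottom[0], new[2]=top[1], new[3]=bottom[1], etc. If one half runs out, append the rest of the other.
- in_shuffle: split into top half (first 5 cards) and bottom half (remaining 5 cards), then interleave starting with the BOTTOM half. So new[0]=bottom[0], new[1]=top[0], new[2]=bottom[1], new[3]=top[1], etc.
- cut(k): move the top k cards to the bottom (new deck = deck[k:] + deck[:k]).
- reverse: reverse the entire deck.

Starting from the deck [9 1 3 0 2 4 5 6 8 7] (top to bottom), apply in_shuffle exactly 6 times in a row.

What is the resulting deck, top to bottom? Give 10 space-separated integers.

Answer: 2 7 0 8 3 6 1 5 9 4

Derivation:
After op 1 (in_shuffle): [4 9 5 1 6 3 8 0 7 2]
After op 2 (in_shuffle): [3 4 8 9 0 5 7 1 2 6]
After op 3 (in_shuffle): [5 3 7 4 1 8 2 9 6 0]
After op 4 (in_shuffle): [8 5 2 3 9 7 6 4 0 1]
After op 5 (in_shuffle): [7 8 6 5 4 2 0 3 1 9]
After op 6 (in_shuffle): [2 7 0 8 3 6 1 5 9 4]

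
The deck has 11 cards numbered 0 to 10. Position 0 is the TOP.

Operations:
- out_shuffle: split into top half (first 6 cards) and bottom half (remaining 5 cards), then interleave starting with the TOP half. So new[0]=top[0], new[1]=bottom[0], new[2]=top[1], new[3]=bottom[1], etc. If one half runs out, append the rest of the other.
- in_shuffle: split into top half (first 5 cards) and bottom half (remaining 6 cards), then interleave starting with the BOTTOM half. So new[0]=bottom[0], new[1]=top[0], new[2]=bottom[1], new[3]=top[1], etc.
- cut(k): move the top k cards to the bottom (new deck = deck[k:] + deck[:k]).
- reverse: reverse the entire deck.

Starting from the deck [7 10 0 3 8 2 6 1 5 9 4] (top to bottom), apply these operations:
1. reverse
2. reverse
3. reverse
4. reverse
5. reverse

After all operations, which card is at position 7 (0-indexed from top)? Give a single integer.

Answer: 3

Derivation:
After op 1 (reverse): [4 9 5 1 6 2 8 3 0 10 7]
After op 2 (reverse): [7 10 0 3 8 2 6 1 5 9 4]
After op 3 (reverse): [4 9 5 1 6 2 8 3 0 10 7]
After op 4 (reverse): [7 10 0 3 8 2 6 1 5 9 4]
After op 5 (reverse): [4 9 5 1 6 2 8 3 0 10 7]
Position 7: card 3.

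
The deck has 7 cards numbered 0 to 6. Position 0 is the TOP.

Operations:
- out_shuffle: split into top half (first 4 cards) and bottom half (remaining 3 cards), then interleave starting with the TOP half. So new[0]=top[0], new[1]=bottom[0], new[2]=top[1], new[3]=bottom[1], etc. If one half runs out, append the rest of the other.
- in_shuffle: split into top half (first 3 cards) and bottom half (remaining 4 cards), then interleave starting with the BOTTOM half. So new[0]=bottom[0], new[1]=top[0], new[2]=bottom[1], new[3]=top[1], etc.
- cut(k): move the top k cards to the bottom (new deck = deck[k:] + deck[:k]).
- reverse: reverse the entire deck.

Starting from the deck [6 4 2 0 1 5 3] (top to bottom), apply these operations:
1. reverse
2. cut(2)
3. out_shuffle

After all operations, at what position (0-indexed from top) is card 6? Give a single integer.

After op 1 (reverse): [3 5 1 0 2 4 6]
After op 2 (cut(2)): [1 0 2 4 6 3 5]
After op 3 (out_shuffle): [1 6 0 3 2 5 4]
Card 6 is at position 1.

Answer: 1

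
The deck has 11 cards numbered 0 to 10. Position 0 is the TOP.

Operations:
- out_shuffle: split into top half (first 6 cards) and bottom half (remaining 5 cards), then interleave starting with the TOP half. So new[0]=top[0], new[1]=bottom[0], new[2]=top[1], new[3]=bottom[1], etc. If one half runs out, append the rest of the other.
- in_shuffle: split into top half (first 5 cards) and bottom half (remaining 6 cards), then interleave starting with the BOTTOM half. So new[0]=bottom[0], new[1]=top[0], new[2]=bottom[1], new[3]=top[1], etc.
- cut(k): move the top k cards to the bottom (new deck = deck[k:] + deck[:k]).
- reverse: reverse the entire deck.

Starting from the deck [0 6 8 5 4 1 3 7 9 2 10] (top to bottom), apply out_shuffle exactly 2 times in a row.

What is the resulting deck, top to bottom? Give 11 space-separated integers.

After op 1 (out_shuffle): [0 3 6 7 8 9 5 2 4 10 1]
After op 2 (out_shuffle): [0 5 3 2 6 4 7 10 8 1 9]

Answer: 0 5 3 2 6 4 7 10 8 1 9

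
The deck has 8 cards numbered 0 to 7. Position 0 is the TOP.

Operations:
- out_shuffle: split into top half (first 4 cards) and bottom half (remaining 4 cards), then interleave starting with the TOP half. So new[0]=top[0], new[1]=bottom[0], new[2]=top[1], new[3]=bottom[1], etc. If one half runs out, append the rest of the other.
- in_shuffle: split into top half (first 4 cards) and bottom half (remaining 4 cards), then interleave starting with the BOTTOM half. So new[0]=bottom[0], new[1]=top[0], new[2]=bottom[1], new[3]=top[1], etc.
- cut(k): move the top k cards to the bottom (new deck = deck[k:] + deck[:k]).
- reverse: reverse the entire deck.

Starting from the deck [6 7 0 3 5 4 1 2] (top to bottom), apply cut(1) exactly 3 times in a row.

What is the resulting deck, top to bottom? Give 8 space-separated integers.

Answer: 3 5 4 1 2 6 7 0

Derivation:
After op 1 (cut(1)): [7 0 3 5 4 1 2 6]
After op 2 (cut(1)): [0 3 5 4 1 2 6 7]
After op 3 (cut(1)): [3 5 4 1 2 6 7 0]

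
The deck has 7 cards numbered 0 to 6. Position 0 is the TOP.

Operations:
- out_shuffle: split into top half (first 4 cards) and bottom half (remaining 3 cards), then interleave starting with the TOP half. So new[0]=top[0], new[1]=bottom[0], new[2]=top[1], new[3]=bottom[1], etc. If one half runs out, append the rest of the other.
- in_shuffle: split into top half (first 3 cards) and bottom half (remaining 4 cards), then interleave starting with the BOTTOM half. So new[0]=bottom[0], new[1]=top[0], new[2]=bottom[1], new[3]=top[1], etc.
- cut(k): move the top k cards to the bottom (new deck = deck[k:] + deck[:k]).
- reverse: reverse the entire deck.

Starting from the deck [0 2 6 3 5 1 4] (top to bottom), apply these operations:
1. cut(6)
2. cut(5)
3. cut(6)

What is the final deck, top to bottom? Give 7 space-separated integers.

Answer: 3 5 1 4 0 2 6

Derivation:
After op 1 (cut(6)): [4 0 2 6 3 5 1]
After op 2 (cut(5)): [5 1 4 0 2 6 3]
After op 3 (cut(6)): [3 5 1 4 0 2 6]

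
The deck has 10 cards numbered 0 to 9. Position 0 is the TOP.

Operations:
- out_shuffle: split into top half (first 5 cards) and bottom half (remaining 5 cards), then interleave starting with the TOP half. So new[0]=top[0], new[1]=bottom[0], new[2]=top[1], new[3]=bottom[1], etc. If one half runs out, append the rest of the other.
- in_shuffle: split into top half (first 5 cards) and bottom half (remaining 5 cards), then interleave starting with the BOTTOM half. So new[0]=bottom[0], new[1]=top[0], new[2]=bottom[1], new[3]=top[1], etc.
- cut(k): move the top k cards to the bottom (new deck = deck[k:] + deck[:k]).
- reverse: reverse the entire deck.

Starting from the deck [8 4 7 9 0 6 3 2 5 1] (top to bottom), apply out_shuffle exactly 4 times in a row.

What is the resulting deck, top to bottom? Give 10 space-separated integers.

After op 1 (out_shuffle): [8 6 4 3 7 2 9 5 0 1]
After op 2 (out_shuffle): [8 2 6 9 4 5 3 0 7 1]
After op 3 (out_shuffle): [8 5 2 3 6 0 9 7 4 1]
After op 4 (out_shuffle): [8 0 5 9 2 7 3 4 6 1]

Answer: 8 0 5 9 2 7 3 4 6 1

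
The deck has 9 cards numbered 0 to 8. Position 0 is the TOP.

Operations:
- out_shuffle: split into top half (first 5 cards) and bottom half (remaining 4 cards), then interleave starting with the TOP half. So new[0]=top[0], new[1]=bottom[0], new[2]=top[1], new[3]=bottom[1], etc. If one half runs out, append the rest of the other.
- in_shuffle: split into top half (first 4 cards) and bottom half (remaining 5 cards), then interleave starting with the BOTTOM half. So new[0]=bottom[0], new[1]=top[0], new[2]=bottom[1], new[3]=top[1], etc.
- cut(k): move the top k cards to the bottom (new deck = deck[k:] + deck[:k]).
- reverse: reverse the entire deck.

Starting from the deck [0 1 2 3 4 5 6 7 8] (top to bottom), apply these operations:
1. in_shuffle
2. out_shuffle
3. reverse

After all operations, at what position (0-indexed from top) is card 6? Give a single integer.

After op 1 (in_shuffle): [4 0 5 1 6 2 7 3 8]
After op 2 (out_shuffle): [4 2 0 7 5 3 1 8 6]
After op 3 (reverse): [6 8 1 3 5 7 0 2 4]
Card 6 is at position 0.

Answer: 0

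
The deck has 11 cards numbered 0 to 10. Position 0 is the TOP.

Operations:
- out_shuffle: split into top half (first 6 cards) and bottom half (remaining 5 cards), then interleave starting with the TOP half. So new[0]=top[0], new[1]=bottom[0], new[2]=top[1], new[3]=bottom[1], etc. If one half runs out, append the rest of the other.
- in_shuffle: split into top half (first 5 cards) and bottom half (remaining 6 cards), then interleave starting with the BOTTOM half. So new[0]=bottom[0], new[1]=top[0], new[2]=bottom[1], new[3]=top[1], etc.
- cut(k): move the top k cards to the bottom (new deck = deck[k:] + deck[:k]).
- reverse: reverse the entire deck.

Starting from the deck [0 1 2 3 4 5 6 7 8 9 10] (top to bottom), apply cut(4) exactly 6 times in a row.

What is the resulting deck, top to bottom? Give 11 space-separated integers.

After op 1 (cut(4)): [4 5 6 7 8 9 10 0 1 2 3]
After op 2 (cut(4)): [8 9 10 0 1 2 3 4 5 6 7]
After op 3 (cut(4)): [1 2 3 4 5 6 7 8 9 10 0]
After op 4 (cut(4)): [5 6 7 8 9 10 0 1 2 3 4]
After op 5 (cut(4)): [9 10 0 1 2 3 4 5 6 7 8]
After op 6 (cut(4)): [2 3 4 5 6 7 8 9 10 0 1]

Answer: 2 3 4 5 6 7 8 9 10 0 1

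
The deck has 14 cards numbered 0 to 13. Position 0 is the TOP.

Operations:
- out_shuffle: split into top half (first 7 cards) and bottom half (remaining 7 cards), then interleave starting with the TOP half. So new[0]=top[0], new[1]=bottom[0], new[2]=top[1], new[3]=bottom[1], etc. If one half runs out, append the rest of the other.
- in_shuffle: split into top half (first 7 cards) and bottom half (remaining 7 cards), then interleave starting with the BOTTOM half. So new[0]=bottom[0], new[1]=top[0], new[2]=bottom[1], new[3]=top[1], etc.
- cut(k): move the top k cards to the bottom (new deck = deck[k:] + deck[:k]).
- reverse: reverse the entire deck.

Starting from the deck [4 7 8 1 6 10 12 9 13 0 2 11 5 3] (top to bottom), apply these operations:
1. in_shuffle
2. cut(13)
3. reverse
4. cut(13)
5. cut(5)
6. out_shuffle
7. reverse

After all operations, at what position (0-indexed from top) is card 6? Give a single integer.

After op 1 (in_shuffle): [9 4 13 7 0 8 2 1 11 6 5 10 3 12]
After op 2 (cut(13)): [12 9 4 13 7 0 8 2 1 11 6 5 10 3]
After op 3 (reverse): [3 10 5 6 11 1 2 8 0 7 13 4 9 12]
After op 4 (cut(13)): [12 3 10 5 6 11 1 2 8 0 7 13 4 9]
After op 5 (cut(5)): [11 1 2 8 0 7 13 4 9 12 3 10 5 6]
After op 6 (out_shuffle): [11 4 1 9 2 12 8 3 0 10 7 5 13 6]
After op 7 (reverse): [6 13 5 7 10 0 3 8 12 2 9 1 4 11]
Card 6 is at position 0.

Answer: 0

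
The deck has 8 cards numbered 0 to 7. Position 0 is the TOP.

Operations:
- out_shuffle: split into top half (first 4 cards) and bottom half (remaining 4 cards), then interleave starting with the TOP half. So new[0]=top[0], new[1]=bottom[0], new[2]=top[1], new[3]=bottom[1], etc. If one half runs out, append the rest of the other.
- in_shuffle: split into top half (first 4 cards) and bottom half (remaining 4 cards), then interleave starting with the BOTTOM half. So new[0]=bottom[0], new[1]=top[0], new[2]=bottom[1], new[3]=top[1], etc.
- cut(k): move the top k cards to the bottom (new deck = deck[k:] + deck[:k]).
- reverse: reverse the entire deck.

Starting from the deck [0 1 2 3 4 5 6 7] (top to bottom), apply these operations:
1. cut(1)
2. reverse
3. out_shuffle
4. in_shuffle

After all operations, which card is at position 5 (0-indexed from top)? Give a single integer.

After op 1 (cut(1)): [1 2 3 4 5 6 7 0]
After op 2 (reverse): [0 7 6 5 4 3 2 1]
After op 3 (out_shuffle): [0 4 7 3 6 2 5 1]
After op 4 (in_shuffle): [6 0 2 4 5 7 1 3]
Position 5: card 7.

Answer: 7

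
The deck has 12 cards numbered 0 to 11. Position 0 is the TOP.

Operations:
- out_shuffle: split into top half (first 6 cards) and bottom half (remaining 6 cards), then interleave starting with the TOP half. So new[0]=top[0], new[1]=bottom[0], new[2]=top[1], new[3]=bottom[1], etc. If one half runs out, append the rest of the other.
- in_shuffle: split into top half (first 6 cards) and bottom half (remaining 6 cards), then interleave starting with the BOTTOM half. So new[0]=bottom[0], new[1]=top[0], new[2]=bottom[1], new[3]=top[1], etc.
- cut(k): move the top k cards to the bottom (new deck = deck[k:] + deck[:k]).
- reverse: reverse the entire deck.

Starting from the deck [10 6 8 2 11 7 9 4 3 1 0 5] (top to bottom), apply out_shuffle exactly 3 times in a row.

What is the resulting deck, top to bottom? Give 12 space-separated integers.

After op 1 (out_shuffle): [10 9 6 4 8 3 2 1 11 0 7 5]
After op 2 (out_shuffle): [10 2 9 1 6 11 4 0 8 7 3 5]
After op 3 (out_shuffle): [10 4 2 0 9 8 1 7 6 3 11 5]

Answer: 10 4 2 0 9 8 1 7 6 3 11 5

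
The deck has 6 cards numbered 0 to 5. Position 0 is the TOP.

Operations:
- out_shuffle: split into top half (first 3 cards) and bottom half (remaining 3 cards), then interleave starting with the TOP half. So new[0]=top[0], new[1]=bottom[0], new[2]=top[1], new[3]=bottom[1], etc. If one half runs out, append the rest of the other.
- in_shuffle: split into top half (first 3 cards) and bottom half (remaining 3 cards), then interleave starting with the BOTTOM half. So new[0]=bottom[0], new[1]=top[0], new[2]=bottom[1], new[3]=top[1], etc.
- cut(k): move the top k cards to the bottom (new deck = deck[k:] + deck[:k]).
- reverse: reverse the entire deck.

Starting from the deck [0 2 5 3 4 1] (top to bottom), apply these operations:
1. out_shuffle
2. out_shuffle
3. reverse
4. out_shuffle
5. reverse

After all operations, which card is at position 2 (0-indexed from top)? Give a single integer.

After op 1 (out_shuffle): [0 3 2 4 5 1]
After op 2 (out_shuffle): [0 4 3 5 2 1]
After op 3 (reverse): [1 2 5 3 4 0]
After op 4 (out_shuffle): [1 3 2 4 5 0]
After op 5 (reverse): [0 5 4 2 3 1]
Position 2: card 4.

Answer: 4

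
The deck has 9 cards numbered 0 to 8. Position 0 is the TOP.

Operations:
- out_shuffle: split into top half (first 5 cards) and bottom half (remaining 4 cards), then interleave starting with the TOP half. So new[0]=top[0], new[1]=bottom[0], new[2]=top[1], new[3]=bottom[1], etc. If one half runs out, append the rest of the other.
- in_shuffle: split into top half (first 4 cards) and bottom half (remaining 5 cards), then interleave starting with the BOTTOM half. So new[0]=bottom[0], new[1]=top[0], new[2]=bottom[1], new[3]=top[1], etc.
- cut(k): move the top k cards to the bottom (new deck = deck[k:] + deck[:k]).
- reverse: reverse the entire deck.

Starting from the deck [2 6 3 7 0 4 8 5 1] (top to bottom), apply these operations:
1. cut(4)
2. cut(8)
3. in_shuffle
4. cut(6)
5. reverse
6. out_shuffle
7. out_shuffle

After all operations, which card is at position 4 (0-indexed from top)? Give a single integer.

Answer: 2

Derivation:
After op 1 (cut(4)): [0 4 8 5 1 2 6 3 7]
After op 2 (cut(8)): [7 0 4 8 5 1 2 6 3]
After op 3 (in_shuffle): [5 7 1 0 2 4 6 8 3]
After op 4 (cut(6)): [6 8 3 5 7 1 0 2 4]
After op 5 (reverse): [4 2 0 1 7 5 3 8 6]
After op 6 (out_shuffle): [4 5 2 3 0 8 1 6 7]
After op 7 (out_shuffle): [4 8 5 1 2 6 3 7 0]
Position 4: card 2.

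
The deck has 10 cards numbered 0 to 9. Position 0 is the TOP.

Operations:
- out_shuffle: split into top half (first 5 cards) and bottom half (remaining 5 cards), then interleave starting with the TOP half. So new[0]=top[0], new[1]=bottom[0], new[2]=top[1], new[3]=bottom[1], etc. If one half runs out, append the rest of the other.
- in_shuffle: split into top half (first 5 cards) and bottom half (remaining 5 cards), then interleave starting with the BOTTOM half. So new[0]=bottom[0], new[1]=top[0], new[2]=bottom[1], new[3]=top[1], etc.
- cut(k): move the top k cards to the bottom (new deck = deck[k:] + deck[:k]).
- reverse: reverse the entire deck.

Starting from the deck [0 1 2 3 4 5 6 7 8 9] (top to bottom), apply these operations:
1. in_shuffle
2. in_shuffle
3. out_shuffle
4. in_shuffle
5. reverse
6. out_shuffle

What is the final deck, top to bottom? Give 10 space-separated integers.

After op 1 (in_shuffle): [5 0 6 1 7 2 8 3 9 4]
After op 2 (in_shuffle): [2 5 8 0 3 6 9 1 4 7]
After op 3 (out_shuffle): [2 6 5 9 8 1 0 4 3 7]
After op 4 (in_shuffle): [1 2 0 6 4 5 3 9 7 8]
After op 5 (reverse): [8 7 9 3 5 4 6 0 2 1]
After op 6 (out_shuffle): [8 4 7 6 9 0 3 2 5 1]

Answer: 8 4 7 6 9 0 3 2 5 1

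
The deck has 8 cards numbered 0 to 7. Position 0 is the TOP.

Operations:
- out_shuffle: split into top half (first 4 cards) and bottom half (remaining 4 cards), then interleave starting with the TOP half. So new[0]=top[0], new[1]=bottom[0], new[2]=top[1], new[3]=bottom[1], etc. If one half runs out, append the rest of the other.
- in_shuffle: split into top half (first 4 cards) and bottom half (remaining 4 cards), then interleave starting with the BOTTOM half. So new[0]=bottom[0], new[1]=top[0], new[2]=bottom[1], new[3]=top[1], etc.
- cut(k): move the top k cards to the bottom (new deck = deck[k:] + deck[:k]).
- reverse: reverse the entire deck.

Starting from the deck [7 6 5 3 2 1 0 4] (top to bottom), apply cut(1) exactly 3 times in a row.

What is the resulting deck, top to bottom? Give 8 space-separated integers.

Answer: 3 2 1 0 4 7 6 5

Derivation:
After op 1 (cut(1)): [6 5 3 2 1 0 4 7]
After op 2 (cut(1)): [5 3 2 1 0 4 7 6]
After op 3 (cut(1)): [3 2 1 0 4 7 6 5]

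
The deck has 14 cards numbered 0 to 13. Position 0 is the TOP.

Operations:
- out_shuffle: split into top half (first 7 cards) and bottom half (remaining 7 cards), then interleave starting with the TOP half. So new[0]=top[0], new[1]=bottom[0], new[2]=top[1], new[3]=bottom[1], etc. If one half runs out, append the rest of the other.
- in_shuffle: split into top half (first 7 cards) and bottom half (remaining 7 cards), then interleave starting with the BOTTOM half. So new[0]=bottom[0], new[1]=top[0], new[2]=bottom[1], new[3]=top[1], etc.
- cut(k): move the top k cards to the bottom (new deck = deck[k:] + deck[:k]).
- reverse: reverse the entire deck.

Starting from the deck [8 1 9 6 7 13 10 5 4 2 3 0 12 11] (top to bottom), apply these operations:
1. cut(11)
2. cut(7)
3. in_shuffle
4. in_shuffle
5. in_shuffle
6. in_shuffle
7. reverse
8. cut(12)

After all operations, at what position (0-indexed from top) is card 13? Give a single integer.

After op 1 (cut(11)): [0 12 11 8 1 9 6 7 13 10 5 4 2 3]
After op 2 (cut(7)): [7 13 10 5 4 2 3 0 12 11 8 1 9 6]
After op 3 (in_shuffle): [0 7 12 13 11 10 8 5 1 4 9 2 6 3]
After op 4 (in_shuffle): [5 0 1 7 4 12 9 13 2 11 6 10 3 8]
After op 5 (in_shuffle): [13 5 2 0 11 1 6 7 10 4 3 12 8 9]
After op 6 (in_shuffle): [7 13 10 5 4 2 3 0 12 11 8 1 9 6]
After op 7 (reverse): [6 9 1 8 11 12 0 3 2 4 5 10 13 7]
After op 8 (cut(12)): [13 7 6 9 1 8 11 12 0 3 2 4 5 10]
Card 13 is at position 0.

Answer: 0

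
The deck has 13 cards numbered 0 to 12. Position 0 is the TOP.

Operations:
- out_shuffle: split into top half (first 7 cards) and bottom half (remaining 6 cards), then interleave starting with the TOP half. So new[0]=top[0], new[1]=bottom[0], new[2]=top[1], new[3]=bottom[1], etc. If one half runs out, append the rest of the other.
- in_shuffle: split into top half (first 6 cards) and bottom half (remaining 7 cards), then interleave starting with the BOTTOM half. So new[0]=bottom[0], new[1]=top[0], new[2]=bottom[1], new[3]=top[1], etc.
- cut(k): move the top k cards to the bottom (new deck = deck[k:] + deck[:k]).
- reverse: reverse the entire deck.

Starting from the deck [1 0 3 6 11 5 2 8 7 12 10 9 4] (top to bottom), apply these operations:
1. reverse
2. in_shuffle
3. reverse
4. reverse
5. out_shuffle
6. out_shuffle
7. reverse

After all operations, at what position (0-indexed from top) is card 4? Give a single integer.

After op 1 (reverse): [4 9 10 12 7 8 2 5 11 6 3 0 1]
After op 2 (in_shuffle): [2 4 5 9 11 10 6 12 3 7 0 8 1]
After op 3 (reverse): [1 8 0 7 3 12 6 10 11 9 5 4 2]
After op 4 (reverse): [2 4 5 9 11 10 6 12 3 7 0 8 1]
After op 5 (out_shuffle): [2 12 4 3 5 7 9 0 11 8 10 1 6]
After op 6 (out_shuffle): [2 0 12 11 4 8 3 10 5 1 7 6 9]
After op 7 (reverse): [9 6 7 1 5 10 3 8 4 11 12 0 2]
Card 4 is at position 8.

Answer: 8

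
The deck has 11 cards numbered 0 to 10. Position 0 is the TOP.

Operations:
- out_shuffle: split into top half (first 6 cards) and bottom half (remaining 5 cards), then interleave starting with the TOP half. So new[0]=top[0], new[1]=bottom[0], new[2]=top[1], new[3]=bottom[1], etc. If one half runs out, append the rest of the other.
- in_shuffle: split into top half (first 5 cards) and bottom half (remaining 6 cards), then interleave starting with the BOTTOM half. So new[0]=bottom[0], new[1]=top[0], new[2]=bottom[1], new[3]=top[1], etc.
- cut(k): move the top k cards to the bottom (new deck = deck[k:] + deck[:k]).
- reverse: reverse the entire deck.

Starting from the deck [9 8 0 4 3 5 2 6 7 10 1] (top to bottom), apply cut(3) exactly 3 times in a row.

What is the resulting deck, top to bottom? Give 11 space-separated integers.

Answer: 10 1 9 8 0 4 3 5 2 6 7

Derivation:
After op 1 (cut(3)): [4 3 5 2 6 7 10 1 9 8 0]
After op 2 (cut(3)): [2 6 7 10 1 9 8 0 4 3 5]
After op 3 (cut(3)): [10 1 9 8 0 4 3 5 2 6 7]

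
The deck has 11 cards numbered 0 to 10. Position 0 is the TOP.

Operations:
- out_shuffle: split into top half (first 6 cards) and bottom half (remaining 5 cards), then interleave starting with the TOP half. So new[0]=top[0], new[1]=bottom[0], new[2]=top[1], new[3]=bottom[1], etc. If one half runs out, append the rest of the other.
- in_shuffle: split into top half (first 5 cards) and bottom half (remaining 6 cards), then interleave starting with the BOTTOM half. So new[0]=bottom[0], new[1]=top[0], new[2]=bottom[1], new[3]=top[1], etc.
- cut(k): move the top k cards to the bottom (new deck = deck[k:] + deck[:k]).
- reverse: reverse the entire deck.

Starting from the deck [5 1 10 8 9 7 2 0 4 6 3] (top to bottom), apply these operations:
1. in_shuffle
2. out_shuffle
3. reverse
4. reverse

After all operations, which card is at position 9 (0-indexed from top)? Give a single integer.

After op 1 (in_shuffle): [7 5 2 1 0 10 4 8 6 9 3]
After op 2 (out_shuffle): [7 4 5 8 2 6 1 9 0 3 10]
After op 3 (reverse): [10 3 0 9 1 6 2 8 5 4 7]
After op 4 (reverse): [7 4 5 8 2 6 1 9 0 3 10]
Position 9: card 3.

Answer: 3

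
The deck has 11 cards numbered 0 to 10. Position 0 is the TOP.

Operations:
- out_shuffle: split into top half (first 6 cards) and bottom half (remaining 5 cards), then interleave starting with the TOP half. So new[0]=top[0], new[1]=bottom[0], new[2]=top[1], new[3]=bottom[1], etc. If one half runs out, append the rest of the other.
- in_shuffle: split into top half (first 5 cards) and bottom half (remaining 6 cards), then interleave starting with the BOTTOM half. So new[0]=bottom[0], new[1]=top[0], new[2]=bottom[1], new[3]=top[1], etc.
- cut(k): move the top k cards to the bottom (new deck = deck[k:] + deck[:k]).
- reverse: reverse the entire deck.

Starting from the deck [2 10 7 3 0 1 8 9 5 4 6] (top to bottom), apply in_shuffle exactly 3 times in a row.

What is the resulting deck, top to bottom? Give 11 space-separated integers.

Answer: 8 7 4 1 10 5 0 2 9 3 6

Derivation:
After op 1 (in_shuffle): [1 2 8 10 9 7 5 3 4 0 6]
After op 2 (in_shuffle): [7 1 5 2 3 8 4 10 0 9 6]
After op 3 (in_shuffle): [8 7 4 1 10 5 0 2 9 3 6]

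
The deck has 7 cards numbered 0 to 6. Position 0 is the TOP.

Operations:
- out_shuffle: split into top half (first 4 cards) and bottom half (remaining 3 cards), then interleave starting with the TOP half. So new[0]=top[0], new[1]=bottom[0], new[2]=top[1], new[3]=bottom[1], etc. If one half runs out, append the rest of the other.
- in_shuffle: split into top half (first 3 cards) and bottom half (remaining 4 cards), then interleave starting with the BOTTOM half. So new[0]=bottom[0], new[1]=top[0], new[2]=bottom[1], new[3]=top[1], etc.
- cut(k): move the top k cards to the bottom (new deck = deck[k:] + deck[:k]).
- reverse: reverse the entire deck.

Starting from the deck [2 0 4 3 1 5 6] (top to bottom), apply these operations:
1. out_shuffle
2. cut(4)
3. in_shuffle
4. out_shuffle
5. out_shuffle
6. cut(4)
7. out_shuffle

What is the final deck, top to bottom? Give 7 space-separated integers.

Answer: 4 1 6 0 3 5 2

Derivation:
After op 1 (out_shuffle): [2 1 0 5 4 6 3]
After op 2 (cut(4)): [4 6 3 2 1 0 5]
After op 3 (in_shuffle): [2 4 1 6 0 3 5]
After op 4 (out_shuffle): [2 0 4 3 1 5 6]
After op 5 (out_shuffle): [2 1 0 5 4 6 3]
After op 6 (cut(4)): [4 6 3 2 1 0 5]
After op 7 (out_shuffle): [4 1 6 0 3 5 2]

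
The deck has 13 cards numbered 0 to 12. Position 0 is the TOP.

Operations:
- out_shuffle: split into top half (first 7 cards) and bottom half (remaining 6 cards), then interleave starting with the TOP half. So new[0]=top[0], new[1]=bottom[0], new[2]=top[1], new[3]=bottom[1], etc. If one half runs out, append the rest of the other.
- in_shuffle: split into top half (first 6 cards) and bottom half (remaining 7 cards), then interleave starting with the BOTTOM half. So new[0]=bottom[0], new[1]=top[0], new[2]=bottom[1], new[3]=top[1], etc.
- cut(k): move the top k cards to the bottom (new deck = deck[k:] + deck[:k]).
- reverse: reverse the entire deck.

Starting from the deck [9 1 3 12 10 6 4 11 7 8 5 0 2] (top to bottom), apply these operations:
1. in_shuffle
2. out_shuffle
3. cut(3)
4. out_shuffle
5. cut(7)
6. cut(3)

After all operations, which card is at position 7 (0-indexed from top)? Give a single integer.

Answer: 10

Derivation:
After op 1 (in_shuffle): [4 9 11 1 7 3 8 12 5 10 0 6 2]
After op 2 (out_shuffle): [4 12 9 5 11 10 1 0 7 6 3 2 8]
After op 3 (cut(3)): [5 11 10 1 0 7 6 3 2 8 4 12 9]
After op 4 (out_shuffle): [5 3 11 2 10 8 1 4 0 12 7 9 6]
After op 5 (cut(7)): [4 0 12 7 9 6 5 3 11 2 10 8 1]
After op 6 (cut(3)): [7 9 6 5 3 11 2 10 8 1 4 0 12]
Position 7: card 10.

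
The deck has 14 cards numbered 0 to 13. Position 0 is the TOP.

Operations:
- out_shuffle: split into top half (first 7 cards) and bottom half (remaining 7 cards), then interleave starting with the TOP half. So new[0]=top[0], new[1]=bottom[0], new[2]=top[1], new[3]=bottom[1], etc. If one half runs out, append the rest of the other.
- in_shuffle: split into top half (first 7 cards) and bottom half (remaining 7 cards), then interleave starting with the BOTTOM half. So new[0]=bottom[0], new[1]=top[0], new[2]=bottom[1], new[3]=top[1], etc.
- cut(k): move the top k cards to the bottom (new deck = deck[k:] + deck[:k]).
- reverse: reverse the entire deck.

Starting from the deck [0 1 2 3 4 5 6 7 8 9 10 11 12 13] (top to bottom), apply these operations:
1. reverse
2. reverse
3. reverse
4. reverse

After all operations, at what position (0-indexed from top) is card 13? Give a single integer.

After op 1 (reverse): [13 12 11 10 9 8 7 6 5 4 3 2 1 0]
After op 2 (reverse): [0 1 2 3 4 5 6 7 8 9 10 11 12 13]
After op 3 (reverse): [13 12 11 10 9 8 7 6 5 4 3 2 1 0]
After op 4 (reverse): [0 1 2 3 4 5 6 7 8 9 10 11 12 13]
Card 13 is at position 13.

Answer: 13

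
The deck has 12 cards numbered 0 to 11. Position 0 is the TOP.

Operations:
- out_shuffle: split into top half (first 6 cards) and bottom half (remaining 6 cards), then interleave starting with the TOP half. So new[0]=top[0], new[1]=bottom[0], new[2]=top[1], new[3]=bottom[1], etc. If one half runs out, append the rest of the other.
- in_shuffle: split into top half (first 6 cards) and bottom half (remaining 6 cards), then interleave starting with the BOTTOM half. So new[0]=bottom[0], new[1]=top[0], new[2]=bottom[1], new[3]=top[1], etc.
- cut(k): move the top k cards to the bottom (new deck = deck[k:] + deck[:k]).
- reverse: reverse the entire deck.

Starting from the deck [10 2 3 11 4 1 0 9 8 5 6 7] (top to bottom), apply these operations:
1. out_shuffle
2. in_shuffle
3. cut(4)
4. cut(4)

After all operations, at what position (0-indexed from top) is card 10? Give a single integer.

After op 1 (out_shuffle): [10 0 2 9 3 8 11 5 4 6 1 7]
After op 2 (in_shuffle): [11 10 5 0 4 2 6 9 1 3 7 8]
After op 3 (cut(4)): [4 2 6 9 1 3 7 8 11 10 5 0]
After op 4 (cut(4)): [1 3 7 8 11 10 5 0 4 2 6 9]
Card 10 is at position 5.

Answer: 5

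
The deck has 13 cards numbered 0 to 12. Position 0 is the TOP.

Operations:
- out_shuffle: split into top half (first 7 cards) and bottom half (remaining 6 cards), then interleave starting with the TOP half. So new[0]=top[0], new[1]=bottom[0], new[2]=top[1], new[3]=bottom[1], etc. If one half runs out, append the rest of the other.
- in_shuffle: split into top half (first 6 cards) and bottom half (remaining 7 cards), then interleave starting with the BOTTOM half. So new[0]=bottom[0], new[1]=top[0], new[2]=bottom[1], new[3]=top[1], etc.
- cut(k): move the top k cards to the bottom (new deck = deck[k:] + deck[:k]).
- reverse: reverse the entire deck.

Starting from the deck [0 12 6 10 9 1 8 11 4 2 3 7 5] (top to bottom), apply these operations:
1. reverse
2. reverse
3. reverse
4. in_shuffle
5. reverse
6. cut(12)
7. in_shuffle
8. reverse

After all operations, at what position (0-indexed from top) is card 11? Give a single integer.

After op 1 (reverse): [5 7 3 2 4 11 8 1 9 10 6 12 0]
After op 2 (reverse): [0 12 6 10 9 1 8 11 4 2 3 7 5]
After op 3 (reverse): [5 7 3 2 4 11 8 1 9 10 6 12 0]
After op 4 (in_shuffle): [8 5 1 7 9 3 10 2 6 4 12 11 0]
After op 5 (reverse): [0 11 12 4 6 2 10 3 9 7 1 5 8]
After op 6 (cut(12)): [8 0 11 12 4 6 2 10 3 9 7 1 5]
After op 7 (in_shuffle): [2 8 10 0 3 11 9 12 7 4 1 6 5]
After op 8 (reverse): [5 6 1 4 7 12 9 11 3 0 10 8 2]
Card 11 is at position 7.

Answer: 7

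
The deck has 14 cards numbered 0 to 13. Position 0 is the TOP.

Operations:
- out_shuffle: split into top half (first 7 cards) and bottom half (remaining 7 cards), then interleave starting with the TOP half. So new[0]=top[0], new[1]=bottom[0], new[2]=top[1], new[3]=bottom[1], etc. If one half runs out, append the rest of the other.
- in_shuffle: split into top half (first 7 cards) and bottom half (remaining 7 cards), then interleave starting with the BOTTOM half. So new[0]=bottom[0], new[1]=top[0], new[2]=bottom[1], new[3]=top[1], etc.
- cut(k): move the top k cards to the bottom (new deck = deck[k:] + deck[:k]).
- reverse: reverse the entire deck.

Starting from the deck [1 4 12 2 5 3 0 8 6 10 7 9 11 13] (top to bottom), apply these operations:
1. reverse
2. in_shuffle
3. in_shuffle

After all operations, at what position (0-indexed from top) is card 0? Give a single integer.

After op 1 (reverse): [13 11 9 7 10 6 8 0 3 5 2 12 4 1]
After op 2 (in_shuffle): [0 13 3 11 5 9 2 7 12 10 4 6 1 8]
After op 3 (in_shuffle): [7 0 12 13 10 3 4 11 6 5 1 9 8 2]
Card 0 is at position 1.

Answer: 1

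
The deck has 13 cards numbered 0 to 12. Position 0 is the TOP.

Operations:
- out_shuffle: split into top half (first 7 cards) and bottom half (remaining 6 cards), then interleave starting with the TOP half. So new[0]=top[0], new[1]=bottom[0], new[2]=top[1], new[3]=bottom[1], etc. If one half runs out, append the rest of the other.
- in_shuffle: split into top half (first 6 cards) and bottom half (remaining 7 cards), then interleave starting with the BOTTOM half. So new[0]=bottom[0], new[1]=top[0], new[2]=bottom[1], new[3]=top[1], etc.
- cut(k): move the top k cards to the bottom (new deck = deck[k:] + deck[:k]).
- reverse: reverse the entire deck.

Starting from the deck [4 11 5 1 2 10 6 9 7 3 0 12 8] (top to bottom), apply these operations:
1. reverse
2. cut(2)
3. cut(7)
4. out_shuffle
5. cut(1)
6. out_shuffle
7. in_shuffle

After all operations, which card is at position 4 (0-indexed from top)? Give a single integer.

After op 1 (reverse): [8 12 0 3 7 9 6 10 2 1 5 11 4]
After op 2 (cut(2)): [0 3 7 9 6 10 2 1 5 11 4 8 12]
After op 3 (cut(7)): [1 5 11 4 8 12 0 3 7 9 6 10 2]
After op 4 (out_shuffle): [1 3 5 7 11 9 4 6 8 10 12 2 0]
After op 5 (cut(1)): [3 5 7 11 9 4 6 8 10 12 2 0 1]
After op 6 (out_shuffle): [3 8 5 10 7 12 11 2 9 0 4 1 6]
After op 7 (in_shuffle): [11 3 2 8 9 5 0 10 4 7 1 12 6]
Position 4: card 9.

Answer: 9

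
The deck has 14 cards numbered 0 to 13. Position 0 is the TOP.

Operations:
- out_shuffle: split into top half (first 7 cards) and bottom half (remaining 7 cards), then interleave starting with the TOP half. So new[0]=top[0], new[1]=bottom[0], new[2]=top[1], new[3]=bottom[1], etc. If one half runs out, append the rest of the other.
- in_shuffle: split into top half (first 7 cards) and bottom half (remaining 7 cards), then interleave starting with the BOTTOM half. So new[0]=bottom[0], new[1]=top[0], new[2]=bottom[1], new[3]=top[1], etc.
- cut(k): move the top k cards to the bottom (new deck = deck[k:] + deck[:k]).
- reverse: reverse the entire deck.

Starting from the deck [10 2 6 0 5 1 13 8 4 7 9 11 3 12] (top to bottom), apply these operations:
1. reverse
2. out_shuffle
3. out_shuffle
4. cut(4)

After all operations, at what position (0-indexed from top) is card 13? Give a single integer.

Answer: 12

Derivation:
After op 1 (reverse): [12 3 11 9 7 4 8 13 1 5 0 6 2 10]
After op 2 (out_shuffle): [12 13 3 1 11 5 9 0 7 6 4 2 8 10]
After op 3 (out_shuffle): [12 0 13 7 3 6 1 4 11 2 5 8 9 10]
After op 4 (cut(4)): [3 6 1 4 11 2 5 8 9 10 12 0 13 7]
Card 13 is at position 12.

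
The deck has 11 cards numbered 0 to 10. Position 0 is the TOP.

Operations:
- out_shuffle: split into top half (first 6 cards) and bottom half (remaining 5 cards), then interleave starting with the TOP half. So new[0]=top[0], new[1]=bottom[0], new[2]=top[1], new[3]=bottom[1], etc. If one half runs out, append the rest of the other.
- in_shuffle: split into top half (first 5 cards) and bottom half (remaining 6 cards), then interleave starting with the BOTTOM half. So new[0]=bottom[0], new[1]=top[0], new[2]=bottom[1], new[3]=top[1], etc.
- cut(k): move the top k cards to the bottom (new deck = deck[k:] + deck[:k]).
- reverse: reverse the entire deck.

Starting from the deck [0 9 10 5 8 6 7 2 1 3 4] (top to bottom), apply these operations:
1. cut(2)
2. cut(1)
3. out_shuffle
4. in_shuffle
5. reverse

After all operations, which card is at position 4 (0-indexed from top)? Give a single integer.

After op 1 (cut(2)): [10 5 8 6 7 2 1 3 4 0 9]
After op 2 (cut(1)): [5 8 6 7 2 1 3 4 0 9 10]
After op 3 (out_shuffle): [5 3 8 4 6 0 7 9 2 10 1]
After op 4 (in_shuffle): [0 5 7 3 9 8 2 4 10 6 1]
After op 5 (reverse): [1 6 10 4 2 8 9 3 7 5 0]
Position 4: card 2.

Answer: 2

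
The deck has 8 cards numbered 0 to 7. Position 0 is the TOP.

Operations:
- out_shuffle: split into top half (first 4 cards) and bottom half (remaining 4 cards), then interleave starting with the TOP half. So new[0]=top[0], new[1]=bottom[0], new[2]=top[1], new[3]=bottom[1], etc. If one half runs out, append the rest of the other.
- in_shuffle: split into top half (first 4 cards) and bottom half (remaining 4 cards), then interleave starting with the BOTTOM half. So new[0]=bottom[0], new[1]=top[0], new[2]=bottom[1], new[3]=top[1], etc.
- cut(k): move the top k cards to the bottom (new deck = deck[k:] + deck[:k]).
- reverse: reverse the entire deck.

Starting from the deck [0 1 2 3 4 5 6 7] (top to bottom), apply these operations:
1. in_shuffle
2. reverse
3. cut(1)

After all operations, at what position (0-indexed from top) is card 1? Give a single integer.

After op 1 (in_shuffle): [4 0 5 1 6 2 7 3]
After op 2 (reverse): [3 7 2 6 1 5 0 4]
After op 3 (cut(1)): [7 2 6 1 5 0 4 3]
Card 1 is at position 3.

Answer: 3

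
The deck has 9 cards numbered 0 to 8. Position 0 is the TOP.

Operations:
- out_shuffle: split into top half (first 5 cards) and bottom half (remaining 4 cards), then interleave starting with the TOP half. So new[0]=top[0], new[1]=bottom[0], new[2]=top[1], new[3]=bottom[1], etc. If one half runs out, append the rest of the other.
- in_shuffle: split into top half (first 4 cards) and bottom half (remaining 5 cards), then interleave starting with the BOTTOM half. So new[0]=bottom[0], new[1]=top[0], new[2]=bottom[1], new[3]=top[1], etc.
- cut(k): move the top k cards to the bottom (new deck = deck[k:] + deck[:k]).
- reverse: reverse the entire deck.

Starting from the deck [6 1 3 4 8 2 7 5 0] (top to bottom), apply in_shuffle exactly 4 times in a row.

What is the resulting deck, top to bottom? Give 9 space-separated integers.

After op 1 (in_shuffle): [8 6 2 1 7 3 5 4 0]
After op 2 (in_shuffle): [7 8 3 6 5 2 4 1 0]
After op 3 (in_shuffle): [5 7 2 8 4 3 1 6 0]
After op 4 (in_shuffle): [4 5 3 7 1 2 6 8 0]

Answer: 4 5 3 7 1 2 6 8 0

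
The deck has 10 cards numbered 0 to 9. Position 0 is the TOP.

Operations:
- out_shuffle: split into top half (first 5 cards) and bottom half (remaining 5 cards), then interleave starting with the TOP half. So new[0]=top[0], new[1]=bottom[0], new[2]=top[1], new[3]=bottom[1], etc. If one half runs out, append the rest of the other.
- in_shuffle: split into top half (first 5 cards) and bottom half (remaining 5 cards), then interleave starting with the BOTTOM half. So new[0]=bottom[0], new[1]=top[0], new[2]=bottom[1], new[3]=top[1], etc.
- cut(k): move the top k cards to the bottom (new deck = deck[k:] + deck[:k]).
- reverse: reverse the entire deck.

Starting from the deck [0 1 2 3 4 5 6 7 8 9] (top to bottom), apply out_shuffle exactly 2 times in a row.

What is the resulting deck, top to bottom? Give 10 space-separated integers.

After op 1 (out_shuffle): [0 5 1 6 2 7 3 8 4 9]
After op 2 (out_shuffle): [0 7 5 3 1 8 6 4 2 9]

Answer: 0 7 5 3 1 8 6 4 2 9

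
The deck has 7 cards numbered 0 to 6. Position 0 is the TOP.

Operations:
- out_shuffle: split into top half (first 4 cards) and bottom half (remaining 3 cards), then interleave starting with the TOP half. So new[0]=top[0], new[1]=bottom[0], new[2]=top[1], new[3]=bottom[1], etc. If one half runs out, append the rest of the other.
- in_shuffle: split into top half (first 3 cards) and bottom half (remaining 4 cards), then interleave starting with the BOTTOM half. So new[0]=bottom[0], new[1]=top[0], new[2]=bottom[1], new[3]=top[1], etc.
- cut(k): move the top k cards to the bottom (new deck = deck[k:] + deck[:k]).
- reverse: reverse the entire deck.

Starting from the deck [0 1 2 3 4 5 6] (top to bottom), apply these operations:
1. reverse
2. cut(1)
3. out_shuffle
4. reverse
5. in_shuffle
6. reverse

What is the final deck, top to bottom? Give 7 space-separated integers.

After op 1 (reverse): [6 5 4 3 2 1 0]
After op 2 (cut(1)): [5 4 3 2 1 0 6]
After op 3 (out_shuffle): [5 1 4 0 3 6 2]
After op 4 (reverse): [2 6 3 0 4 1 5]
After op 5 (in_shuffle): [0 2 4 6 1 3 5]
After op 6 (reverse): [5 3 1 6 4 2 0]

Answer: 5 3 1 6 4 2 0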